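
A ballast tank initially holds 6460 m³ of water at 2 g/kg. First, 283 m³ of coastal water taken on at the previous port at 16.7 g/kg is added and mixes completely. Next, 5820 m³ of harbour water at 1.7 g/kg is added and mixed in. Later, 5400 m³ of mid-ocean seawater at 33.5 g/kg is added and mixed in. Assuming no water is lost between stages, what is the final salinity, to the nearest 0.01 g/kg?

Weighted by volume,
Initial salt = 6,460×2 = 12,920
After stage 1: salt = 12,920 + 283×16.7 = 17,646.1; volume = 6,743 m³; S = 2.617 g/kg
After stage 2: salt = 17,646.1 + 5,820×1.7 = 27,540.1; volume = 12,563 m³; S = 2.192 g/kg
After stage 3: salt = 27,540.1 + 5,400×33.5 = 208,440.1; volume = 17,963 m³
S = 208,440.1 / 17,963 = 11.6039 g/kg

11.60 g/kg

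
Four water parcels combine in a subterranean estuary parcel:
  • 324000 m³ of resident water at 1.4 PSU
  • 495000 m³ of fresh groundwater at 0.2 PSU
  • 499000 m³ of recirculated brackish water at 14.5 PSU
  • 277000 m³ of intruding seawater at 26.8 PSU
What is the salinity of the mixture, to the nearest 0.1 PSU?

9.5 PSU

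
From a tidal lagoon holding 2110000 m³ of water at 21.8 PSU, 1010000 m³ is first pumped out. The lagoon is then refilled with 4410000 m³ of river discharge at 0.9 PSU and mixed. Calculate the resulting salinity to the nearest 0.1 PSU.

Remaining after removal: 1,100,000 m³ at 21.8 PSU (salt = 23,980,000)
After addition: salt = 23,980,000 + 4,410,000×0.9 = 27,949,000; volume = 5,510,000 m³
S = 27,949,000 / 5,510,000 = 5.0724 PSU

5.1 PSU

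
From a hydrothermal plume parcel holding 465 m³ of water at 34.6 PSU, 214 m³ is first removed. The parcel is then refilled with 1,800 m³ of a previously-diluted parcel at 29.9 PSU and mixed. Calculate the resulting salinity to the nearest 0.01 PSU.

30.48 PSU

Remaining after removal: 251 m³ at 34.6 PSU (salt = 8,684.6)
After addition: salt = 8,684.6 + 1,800×29.9 = 62,504.6; volume = 2,051 m³
S = 62,504.6 / 2,051 = 30.4752 PSU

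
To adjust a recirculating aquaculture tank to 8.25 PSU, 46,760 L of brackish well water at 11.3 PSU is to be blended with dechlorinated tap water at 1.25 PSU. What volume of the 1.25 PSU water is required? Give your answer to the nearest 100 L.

20400 L

Salt balance: 46,760×11.3 + V×1.25 = (46,760+V)×8.25
528,388 + 1.25V = 385,770 + 8.25V
142,618 = 7V
V = 20,374 L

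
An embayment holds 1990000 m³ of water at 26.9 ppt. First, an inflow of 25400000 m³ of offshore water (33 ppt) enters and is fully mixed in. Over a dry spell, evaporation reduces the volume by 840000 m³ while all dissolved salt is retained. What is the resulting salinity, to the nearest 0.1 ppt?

After mixing: salt = 1,990,000×26.9 + 25,400,000×33 = 891,731,000; volume = 27,390,000 m³
After evaporation: salt unchanged = 891,731,000; volume = 27,390,000 − 840,000 = 26,550,000 m³
S = 891,731,000 / 26,550,000 = 33.5869 ppt

33.6 ppt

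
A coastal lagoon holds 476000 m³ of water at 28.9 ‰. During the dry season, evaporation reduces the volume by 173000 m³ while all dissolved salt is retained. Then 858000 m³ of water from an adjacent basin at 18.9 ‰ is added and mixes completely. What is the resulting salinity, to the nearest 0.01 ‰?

25.82 ‰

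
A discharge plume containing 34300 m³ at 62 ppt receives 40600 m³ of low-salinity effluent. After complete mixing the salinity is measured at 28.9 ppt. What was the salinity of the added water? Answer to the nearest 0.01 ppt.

0.94 ppt

Salt balance: 34,300×62 + 40,600×S = 74,900×28.9
2,126,600 + 40,600·S = 2,164,610
S = (2,164,610 − 2,126,600) / 40,600 = 0.9362 ppt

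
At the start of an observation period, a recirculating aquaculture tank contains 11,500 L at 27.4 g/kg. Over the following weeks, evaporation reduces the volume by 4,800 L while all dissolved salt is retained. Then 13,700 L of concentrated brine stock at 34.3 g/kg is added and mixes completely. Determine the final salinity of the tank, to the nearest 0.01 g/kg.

38.48 g/kg

After evaporation: salt = 11,500×27.4 = 315,100; volume = 11,500 − 4,800 = 6,700 L
After mixing: salt = 315,100 + 13,700×34.3 = 785,010; volume = 6,700 + 13,700 = 20,400 L
S = 785,010 / 20,400 = 38.4809 g/kg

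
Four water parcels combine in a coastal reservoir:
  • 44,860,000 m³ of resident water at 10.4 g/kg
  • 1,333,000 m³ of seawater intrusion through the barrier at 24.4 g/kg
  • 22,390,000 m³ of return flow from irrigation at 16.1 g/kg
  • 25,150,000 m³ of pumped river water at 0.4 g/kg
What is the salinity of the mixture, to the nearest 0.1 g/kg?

Salt balance:
salt = 44,860,000×10.4 + 1,333,000×24.4 + 22,390,000×16.1 + 25,150,000×0.4 = 466,544,000 + 32,525,200 + 360,479,000 + 10,060,000 = 869,608,200
volume = 44,860,000 + 1,333,000 + 22,390,000 + 25,150,000 = 93,733,000 m³
S = 869,608,200 / 93,733,000 = 9.278 g/kg

9.3 g/kg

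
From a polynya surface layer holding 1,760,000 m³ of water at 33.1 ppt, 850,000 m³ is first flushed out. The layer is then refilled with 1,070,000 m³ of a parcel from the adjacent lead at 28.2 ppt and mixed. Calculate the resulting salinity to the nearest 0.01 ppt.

Remaining after removal: 910,000 m³ at 33.1 ppt (salt = 30,121,000)
After addition: salt = 30,121,000 + 1,070,000×28.2 = 60,295,000; volume = 1,980,000 m³
S = 60,295,000 / 1,980,000 = 30.452 ppt

30.45 ppt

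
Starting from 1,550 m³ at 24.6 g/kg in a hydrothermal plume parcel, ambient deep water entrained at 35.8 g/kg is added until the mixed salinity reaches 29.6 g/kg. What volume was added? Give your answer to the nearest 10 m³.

Salt balance: 1,550×24.6 + V×35.8 = (1,550+V)×29.6
38,130 + 35.8V = 45,880 + 29.6V
7,750 = 6.2V
V = 1,250 m³

1250 m³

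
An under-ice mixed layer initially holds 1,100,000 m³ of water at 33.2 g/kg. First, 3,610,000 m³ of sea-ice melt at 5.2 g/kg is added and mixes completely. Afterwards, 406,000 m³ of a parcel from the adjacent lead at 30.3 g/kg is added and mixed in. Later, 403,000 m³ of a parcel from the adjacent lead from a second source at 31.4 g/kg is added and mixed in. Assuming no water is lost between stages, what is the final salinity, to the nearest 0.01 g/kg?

14.54 g/kg

By conservation of dissolved salt,
Initial salt = 1,100,000×33.2 = 36,520,000
After stage 1: salt = 36,520,000 + 3,610,000×5.2 = 55,292,000; volume = 4,710,000 m³; S = 11.739 g/kg
After stage 2: salt = 55,292,000 + 406,000×30.3 = 67,593,800; volume = 5,116,000 m³; S = 13.212 g/kg
After stage 3: salt = 67,593,800 + 403,000×31.4 = 80,248,000; volume = 5,519,000 m³
S = 80,248,000 / 5,519,000 = 14.5403 g/kg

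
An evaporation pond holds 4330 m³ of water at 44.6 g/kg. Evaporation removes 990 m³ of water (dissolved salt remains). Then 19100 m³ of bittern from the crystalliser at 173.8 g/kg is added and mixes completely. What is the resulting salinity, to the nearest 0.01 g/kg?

156.54 g/kg

After evaporation: salt = 4,330×44.6 = 193,118; volume = 4,330 − 990 = 3,340 m³
After mixing: salt = 193,118 + 19,100×173.8 = 3,512,698; volume = 3,340 + 19,100 = 22,440 m³
S = 3,512,698 / 22,440 = 156.5373 g/kg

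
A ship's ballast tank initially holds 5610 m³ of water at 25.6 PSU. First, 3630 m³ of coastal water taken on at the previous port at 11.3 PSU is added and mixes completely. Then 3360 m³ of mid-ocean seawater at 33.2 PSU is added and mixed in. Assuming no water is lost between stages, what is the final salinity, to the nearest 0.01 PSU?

23.51 PSU

Conserving salt mass:
Initial salt = 5,610×25.6 = 143,616
After stage 1: salt = 143,616 + 3,630×11.3 = 184,635; volume = 9,240 m³; S = 19.982 PSU
After stage 2: salt = 184,635 + 3,360×33.2 = 296,187; volume = 12,600 m³
S = 296,187 / 12,600 = 23.5069 PSU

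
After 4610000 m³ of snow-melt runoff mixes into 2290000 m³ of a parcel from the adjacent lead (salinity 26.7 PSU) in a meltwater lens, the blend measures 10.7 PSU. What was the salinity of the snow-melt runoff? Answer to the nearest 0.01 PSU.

2.75 PSU

Salt balance: 2,290,000×26.7 + 4,610,000×S = 6,900,000×10.7
61,143,000 + 4,610,000·S = 73,830,000
S = (73,830,000 − 61,143,000) / 4,610,000 = 2.7521 PSU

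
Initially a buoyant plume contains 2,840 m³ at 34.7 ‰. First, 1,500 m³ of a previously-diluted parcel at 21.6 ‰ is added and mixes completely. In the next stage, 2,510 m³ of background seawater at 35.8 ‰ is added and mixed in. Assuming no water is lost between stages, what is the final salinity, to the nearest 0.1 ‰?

Mass of salt is conserved:
Initial salt = 2,840×34.7 = 98,548
After stage 1: salt = 98,548 + 1,500×21.6 = 130,948; volume = 4,340 m³; S = 30.172 ‰
After stage 2: salt = 130,948 + 2,510×35.8 = 220,806; volume = 6,850 m³
S = 220,806 / 6,850 = 32.2345 ‰

32.2 ‰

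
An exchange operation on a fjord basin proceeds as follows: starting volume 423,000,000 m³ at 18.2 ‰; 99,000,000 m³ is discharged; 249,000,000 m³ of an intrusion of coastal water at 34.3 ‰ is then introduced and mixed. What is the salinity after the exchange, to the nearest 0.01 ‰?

Remaining after removal: 324,000,000 m³ at 18.2 ‰ (salt = 5,896,800,000)
After addition: salt = 5,896,800,000 + 249,000,000×34.3 = 14,437,500,000; volume = 573,000,000 m³
S = 14,437,500,000 / 573,000,000 = 25.1963 ‰

25.20 ‰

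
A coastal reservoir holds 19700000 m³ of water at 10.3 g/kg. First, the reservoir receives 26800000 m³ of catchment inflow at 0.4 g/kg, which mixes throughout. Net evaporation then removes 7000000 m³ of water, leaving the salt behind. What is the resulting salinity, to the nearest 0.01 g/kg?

After mixing: salt = 19,700,000×10.3 + 26,800,000×0.4 = 213,630,000; volume = 46,500,000 m³
After evaporation: salt unchanged = 213,630,000; volume = 46,500,000 − 7,000,000 = 39,500,000 m³
S = 213,630,000 / 39,500,000 = 5.4084 g/kg

5.41 g/kg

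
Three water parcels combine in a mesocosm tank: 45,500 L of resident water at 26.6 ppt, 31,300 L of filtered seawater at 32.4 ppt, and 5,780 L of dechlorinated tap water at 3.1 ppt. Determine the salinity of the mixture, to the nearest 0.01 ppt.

By conservation of dissolved salt,
salt = 45,500×26.6 + 31,300×32.4 + 5,780×3.1 = 1,210,300 + 1,014,120 + 17,918 = 2,242,338
volume = 45,500 + 31,300 + 5,780 = 82,580 L
S = 2,242,338 / 82,580 = 27.1535 ppt

27.15 ppt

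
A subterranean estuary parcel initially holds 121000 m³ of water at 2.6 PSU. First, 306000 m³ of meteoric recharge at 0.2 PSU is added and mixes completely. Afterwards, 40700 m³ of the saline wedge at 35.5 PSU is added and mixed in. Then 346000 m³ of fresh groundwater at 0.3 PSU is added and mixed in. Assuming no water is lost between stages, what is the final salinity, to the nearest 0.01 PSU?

Salt balance:
Initial salt = 121,000×2.6 = 314,600
After stage 1: salt = 314,600 + 306,000×0.2 = 375,800; volume = 427,000 m³; S = 0.88 PSU
After stage 2: salt = 375,800 + 40,700×35.5 = 1,820,650; volume = 467,700 m³; S = 3.893 PSU
After stage 3: salt = 1,820,650 + 346,000×0.3 = 1,924,450; volume = 813,700 m³
S = 1,924,450 / 813,700 = 2.3651 PSU

2.37 PSU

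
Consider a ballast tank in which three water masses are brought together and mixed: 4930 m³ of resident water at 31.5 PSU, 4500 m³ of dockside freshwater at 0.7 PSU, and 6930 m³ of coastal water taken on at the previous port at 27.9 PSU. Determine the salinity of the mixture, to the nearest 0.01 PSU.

Mass of salt is conserved:
salt = 4,930×31.5 + 4,500×0.7 + 6,930×27.9 = 155,295 + 3,150 + 193,347 = 351,792
volume = 4,930 + 4,500 + 6,930 = 16,360 m³
S = 351,792 / 16,360 = 21.5032 PSU

21.50 PSU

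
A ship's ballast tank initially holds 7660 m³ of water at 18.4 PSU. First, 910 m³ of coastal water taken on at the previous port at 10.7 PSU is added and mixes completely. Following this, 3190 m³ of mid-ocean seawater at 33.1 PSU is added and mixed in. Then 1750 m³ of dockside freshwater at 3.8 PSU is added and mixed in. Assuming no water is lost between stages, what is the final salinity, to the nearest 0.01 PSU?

19.46 PSU

Mass of salt is conserved:
Initial salt = 7,660×18.4 = 140,944
After stage 1: salt = 140,944 + 910×10.7 = 150,681; volume = 8,570 m³; S = 17.582 PSU
After stage 2: salt = 150,681 + 3,190×33.1 = 256,270; volume = 11,760 m³; S = 21.792 PSU
After stage 3: salt = 256,270 + 1,750×3.8 = 262,920; volume = 13,510 m³
S = 262,920 / 13,510 = 19.4611 PSU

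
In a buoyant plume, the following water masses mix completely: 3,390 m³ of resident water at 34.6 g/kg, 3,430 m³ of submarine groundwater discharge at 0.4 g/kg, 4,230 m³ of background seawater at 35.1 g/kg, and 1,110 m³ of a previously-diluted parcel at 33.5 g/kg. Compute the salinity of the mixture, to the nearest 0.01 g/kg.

25.03 g/kg

By conservation of dissolved salt,
salt = 3,390×34.6 + 3,430×0.4 + 4,230×35.1 + 1,110×33.5 = 117,294 + 1,372 + 148,473 + 37,185 = 304,324
volume = 3,390 + 3,430 + 4,230 + 1,110 = 12,160 m³
S = 304,324 / 12,160 = 25.0266 g/kg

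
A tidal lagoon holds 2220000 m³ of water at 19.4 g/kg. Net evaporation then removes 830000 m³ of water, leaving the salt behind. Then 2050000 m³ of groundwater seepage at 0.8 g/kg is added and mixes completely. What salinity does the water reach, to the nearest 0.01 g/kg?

13.00 g/kg

After evaporation: salt = 2,220,000×19.4 = 43,068,000; volume = 2,220,000 − 830,000 = 1,390,000 m³
After mixing: salt = 43,068,000 + 2,050,000×0.8 = 44,708,000; volume = 1,390,000 + 2,050,000 = 3,440,000 m³
S = 44,708,000 / 3,440,000 = 12.9965 g/kg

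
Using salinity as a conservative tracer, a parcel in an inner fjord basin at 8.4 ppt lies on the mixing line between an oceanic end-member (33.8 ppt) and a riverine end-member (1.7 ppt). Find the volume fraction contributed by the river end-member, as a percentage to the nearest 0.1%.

79.1%

Let f be the freshwater fraction. Salt balance per unit volume:
f×1.7 + (1−f)×33.8 = 8.4
f = (33.8 − 8.4) / (33.8 − 1.7) = 25.4/32.1 = 0.7913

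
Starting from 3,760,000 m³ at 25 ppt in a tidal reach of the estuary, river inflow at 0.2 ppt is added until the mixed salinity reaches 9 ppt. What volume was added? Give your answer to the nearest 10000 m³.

6840000 m³

Salt balance: 3,760,000×25 + V×0.2 = (3,760,000+V)×9
94,000,000 + 0.2V = 33,840,000 + 9V
60,160,000 = 8.8V
V = 6,836,363.64 m³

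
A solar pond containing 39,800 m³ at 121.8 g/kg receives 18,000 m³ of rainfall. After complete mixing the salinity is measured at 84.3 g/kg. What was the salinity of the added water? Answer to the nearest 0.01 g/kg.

1.38 g/kg

Salt balance: 39,800×121.8 + 18,000×S = 57,800×84.3
4,847,640 + 18,000·S = 4,872,540
S = (4,872,540 − 4,847,640) / 18,000 = 1.3833 g/kg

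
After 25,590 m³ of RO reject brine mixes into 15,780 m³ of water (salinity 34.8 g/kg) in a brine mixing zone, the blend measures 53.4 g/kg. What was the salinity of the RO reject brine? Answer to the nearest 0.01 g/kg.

Salt balance: 15,780×34.8 + 25,590×S = 41,370×53.4
549,144 + 25,590·S = 2,209,158
S = (2,209,158 − 549,144) / 25,590 = 64.8696 g/kg

64.87 g/kg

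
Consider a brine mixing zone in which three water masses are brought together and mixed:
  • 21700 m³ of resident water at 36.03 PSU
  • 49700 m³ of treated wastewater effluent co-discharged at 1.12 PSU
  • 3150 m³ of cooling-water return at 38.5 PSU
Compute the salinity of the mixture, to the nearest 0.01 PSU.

Conserving salt mass:
salt = 21,700×36.03 + 49,700×1.12 + 3,150×38.5 = 781,851 + 55,664 + 121,275 = 958,790
volume = 21,700 + 49,700 + 3,150 = 74,550 m³
S = 958,790 / 74,550 = 12.861 PSU

12.86 PSU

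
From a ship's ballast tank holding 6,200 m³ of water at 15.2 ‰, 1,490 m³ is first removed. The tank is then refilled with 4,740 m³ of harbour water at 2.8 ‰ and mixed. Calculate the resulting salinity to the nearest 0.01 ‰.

8.98 ‰

Remaining after removal: 4,710 m³ at 15.2 ‰ (salt = 71,592)
After addition: salt = 71,592 + 4,740×2.8 = 84,864; volume = 9,450 m³
S = 84,864 / 9,450 = 8.9803 ‰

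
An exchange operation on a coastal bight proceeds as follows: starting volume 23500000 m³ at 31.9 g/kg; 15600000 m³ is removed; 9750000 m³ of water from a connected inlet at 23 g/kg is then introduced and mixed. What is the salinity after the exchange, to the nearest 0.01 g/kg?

Remaining after removal: 7,900,000 m³ at 31.9 g/kg (salt = 252,010,000)
After addition: salt = 252,010,000 + 9,750,000×23 = 476,260,000; volume = 17,650,000 m³
S = 476,260,000 / 17,650,000 = 26.9836 g/kg

26.98 g/kg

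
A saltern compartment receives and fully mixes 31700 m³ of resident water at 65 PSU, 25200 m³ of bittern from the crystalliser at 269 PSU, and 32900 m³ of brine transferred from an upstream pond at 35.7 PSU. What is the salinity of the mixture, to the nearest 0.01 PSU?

111.51 PSU

Total salt / total volume:
salt = 31,700×65 + 25,200×269 + 32,900×35.7 = 2,060,500 + 6,778,800 + 1,174,530 = 10,013,830
volume = 31,700 + 25,200 + 32,900 = 89,800 m³
S = 10,013,830 / 89,800 = 111.5126 PSU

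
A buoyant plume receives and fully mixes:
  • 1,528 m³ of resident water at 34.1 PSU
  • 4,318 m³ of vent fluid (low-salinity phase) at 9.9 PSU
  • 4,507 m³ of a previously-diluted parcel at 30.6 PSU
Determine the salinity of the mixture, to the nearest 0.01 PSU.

22.48 PSU

Conserving salt mass:
salt = 1,528×34.1 + 4,318×9.9 + 4,507×30.6 = 52,104.8 + 42,748.2 + 137,914.2 = 232,767.2
volume = 1,528 + 4,318 + 4,507 = 10,353 m³
S = 232,767.2 / 10,353 = 22.4831 PSU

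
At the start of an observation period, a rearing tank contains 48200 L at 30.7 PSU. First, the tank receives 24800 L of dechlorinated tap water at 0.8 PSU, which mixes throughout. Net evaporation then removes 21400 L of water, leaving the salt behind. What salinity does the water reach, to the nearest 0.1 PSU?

After mixing: salt = 48,200×30.7 + 24,800×0.8 = 1,499,580; volume = 73,000 L
After evaporation: salt unchanged = 1,499,580; volume = 73,000 − 21,400 = 51,600 L
S = 1,499,580 / 51,600 = 29.0616 PSU

29.1 PSU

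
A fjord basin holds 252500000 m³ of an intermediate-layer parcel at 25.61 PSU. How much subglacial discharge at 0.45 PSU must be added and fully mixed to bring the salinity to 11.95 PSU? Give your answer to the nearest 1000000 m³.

300000000 m³

Salt balance: 252,500,000×25.61 + V×0.45 = (252,500,000+V)×11.95
6,466,525,000 + 0.45V = 3,017,375,000 + 11.95V
3,449,150,000 = 11.5V
V = 299,926,086.96 m³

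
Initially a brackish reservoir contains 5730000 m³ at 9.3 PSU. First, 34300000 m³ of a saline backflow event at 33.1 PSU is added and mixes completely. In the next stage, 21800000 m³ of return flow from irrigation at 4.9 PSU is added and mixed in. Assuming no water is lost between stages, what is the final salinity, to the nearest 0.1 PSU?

By conservation of dissolved salt,
Initial salt = 5,730,000×9.3 = 53,289,000
After stage 1: salt = 53,289,000 + 34,300,000×33.1 = 1,188,619,000; volume = 40,030,000 m³; S = 29.693 PSU
After stage 2: salt = 1,188,619,000 + 21,800,000×4.9 = 1,295,439,000; volume = 61,830,000 m³
S = 1,295,439,000 / 61,830,000 = 20.9516 PSU

21.0 PSU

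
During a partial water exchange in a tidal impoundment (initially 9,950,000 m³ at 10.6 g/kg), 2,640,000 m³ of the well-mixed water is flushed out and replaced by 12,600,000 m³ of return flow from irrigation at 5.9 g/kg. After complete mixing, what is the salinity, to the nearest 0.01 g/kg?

7.63 g/kg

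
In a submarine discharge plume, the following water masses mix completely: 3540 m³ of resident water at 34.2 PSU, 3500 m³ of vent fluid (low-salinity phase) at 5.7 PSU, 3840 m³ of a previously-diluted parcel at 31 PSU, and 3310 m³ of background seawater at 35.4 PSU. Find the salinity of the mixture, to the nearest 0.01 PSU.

26.58 PSU

By conservation of dissolved salt,
salt = 3,540×34.2 + 3,500×5.7 + 3,840×31 + 3,310×35.4 = 121,068 + 19,950 + 119,040 + 117,174 = 377,232
volume = 3,540 + 3,500 + 3,840 + 3,310 = 14,190 m³
S = 377,232 / 14,190 = 26.5844 PSU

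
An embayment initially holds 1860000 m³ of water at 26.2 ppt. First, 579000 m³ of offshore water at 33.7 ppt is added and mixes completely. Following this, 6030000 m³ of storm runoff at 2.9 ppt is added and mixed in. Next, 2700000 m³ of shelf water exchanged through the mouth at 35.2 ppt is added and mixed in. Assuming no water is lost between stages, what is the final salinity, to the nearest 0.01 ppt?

16.19 ppt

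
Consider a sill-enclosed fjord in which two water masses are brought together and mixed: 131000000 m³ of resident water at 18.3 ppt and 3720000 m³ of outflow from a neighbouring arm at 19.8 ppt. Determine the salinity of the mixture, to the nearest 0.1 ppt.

18.3 ppt

Conserving salt mass:
salt = 131,000,000×18.3 + 3,720,000×19.8 = 2,397,300,000 + 73,656,000 = 2,470,956,000
volume = 131,000,000 + 3,720,000 = 134,720,000 m³
S = 2,470,956,000 / 134,720,000 = 18.341 ppt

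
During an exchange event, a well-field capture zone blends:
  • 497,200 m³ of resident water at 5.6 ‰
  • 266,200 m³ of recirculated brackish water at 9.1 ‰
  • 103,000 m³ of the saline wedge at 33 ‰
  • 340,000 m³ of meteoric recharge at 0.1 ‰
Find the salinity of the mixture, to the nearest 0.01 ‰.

Salt balance:
salt = 497,200×5.6 + 266,200×9.1 + 103,000×33 + 340,000×0.1 = 2,784,320 + 2,422,420 + 3,399,000 + 34,000 = 8,639,740
volume = 497,200 + 266,200 + 103,000 + 340,000 = 1,206,400 m³
S = 8,639,740 / 1,206,400 = 7.1616 ‰

7.16 ‰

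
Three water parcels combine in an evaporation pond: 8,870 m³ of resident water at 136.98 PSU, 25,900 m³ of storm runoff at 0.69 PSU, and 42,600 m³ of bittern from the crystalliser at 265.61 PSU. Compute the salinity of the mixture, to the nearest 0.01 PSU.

162.18 PSU

Weighted by volume,
salt = 8,870×136.98 + 25,900×0.69 + 42,600×265.61 = 1,215,012.6 + 17,871 + 11,314,986 = 12,547,869.6
volume = 8,870 + 25,900 + 42,600 = 77,370 m³
S = 12,547,869.6 / 77,370 = 162.18 PSU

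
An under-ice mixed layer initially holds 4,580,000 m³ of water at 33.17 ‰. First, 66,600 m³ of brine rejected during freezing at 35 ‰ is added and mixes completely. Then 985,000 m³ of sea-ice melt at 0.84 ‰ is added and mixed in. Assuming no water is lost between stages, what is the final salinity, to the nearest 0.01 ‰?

Weighted by volume,
Initial salt = 4,580,000×33.17 = 151,918,600
After stage 1: salt = 151,918,600 + 66,600×35 = 154,249,600; volume = 4,646,600 m³; S = 33.196 ‰
After stage 2: salt = 154,249,600 + 985,000×0.84 = 155,077,000; volume = 5,631,600 m³
S = 155,077,000 / 5,631,600 = 27.5369 ‰

27.54 ‰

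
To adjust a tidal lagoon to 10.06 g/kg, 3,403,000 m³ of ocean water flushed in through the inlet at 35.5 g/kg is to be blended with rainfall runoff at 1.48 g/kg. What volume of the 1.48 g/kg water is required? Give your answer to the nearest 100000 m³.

Salt balance: 3,403,000×35.5 + V×1.48 = (3,403,000+V)×10.06
120,806,500 + 1.48V = 34,234,180 + 10.06V
86,572,320 = 8.58V
V = 10,090,013.99 m³

10100000 m³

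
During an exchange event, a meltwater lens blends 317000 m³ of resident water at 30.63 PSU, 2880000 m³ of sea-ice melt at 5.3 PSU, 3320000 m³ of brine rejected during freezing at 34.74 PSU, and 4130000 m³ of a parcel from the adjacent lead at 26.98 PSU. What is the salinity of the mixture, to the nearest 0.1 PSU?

By conservation of dissolved salt,
salt = 317,000×30.63 + 2,880,000×5.3 + 3,320,000×34.74 + 4,130,000×26.98 = 9,709,710 + 15,264,000 + 115,336,800 + 111,427,400 = 251,737,910
volume = 317,000 + 2,880,000 + 3,320,000 + 4,130,000 = 10,647,000 m³
S = 251,737,910 / 10,647,000 = 23.644 PSU

23.6 PSU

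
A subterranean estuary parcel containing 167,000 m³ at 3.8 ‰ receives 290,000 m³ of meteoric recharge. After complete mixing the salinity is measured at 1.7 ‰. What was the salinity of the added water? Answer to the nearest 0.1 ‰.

0.5 ‰

Salt balance: 167,000×3.8 + 290,000×S = 457,000×1.7
634,600 + 290,000·S = 776,900
S = (776,900 − 634,600) / 290,000 = 0.4907 ‰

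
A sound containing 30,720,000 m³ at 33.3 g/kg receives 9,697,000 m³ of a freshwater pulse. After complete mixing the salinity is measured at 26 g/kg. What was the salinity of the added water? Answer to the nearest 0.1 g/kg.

Salt balance: 30,720,000×33.3 + 9,697,000×S = 40,417,000×26
1,022,976,000 + 9,697,000·S = 1,050,842,000
S = (1,050,842,000 − 1,022,976,000) / 9,697,000 = 2.8737 g/kg

2.9 g/kg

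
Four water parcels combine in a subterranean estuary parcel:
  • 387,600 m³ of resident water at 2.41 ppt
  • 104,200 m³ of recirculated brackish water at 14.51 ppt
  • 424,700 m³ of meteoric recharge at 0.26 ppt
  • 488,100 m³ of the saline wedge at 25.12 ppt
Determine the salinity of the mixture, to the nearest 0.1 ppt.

10.5 ppt

By conservation of dissolved salt,
salt = 387,600×2.41 + 104,200×14.51 + 424,700×0.26 + 488,100×25.12 = 934,116 + 1,511,942 + 110,422 + 12,261,072 = 14,817,552
volume = 387,600 + 104,200 + 424,700 + 488,100 = 1,404,600 m³
S = 14,817,552 / 1,404,600 = 10.549 ppt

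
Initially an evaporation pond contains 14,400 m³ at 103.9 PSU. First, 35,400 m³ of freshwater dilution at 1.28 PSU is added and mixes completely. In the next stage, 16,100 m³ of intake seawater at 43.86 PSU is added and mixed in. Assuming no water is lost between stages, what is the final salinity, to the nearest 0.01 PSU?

Conserving salt mass:
Initial salt = 14,400×103.9 = 1,496,160
After stage 1: salt = 1,496,160 + 35,400×1.28 = 1,541,472; volume = 49,800 m³; S = 30.953 PSU
After stage 2: salt = 1,541,472 + 16,100×43.86 = 2,247,618; volume = 65,900 m³
S = 2,247,618 / 65,900 = 34.1065 PSU

34.11 PSU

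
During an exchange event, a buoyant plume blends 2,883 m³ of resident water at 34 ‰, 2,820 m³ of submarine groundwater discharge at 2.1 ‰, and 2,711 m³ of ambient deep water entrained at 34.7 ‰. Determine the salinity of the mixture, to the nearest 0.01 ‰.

23.53 ‰

By conservation of dissolved salt,
salt = 2,883×34 + 2,820×2.1 + 2,711×34.7 = 98,022 + 5,922 + 94,071.7 = 198,015.7
volume = 2,883 + 2,820 + 2,711 = 8,414 m³
S = 198,015.7 / 8,414 = 23.5341 ‰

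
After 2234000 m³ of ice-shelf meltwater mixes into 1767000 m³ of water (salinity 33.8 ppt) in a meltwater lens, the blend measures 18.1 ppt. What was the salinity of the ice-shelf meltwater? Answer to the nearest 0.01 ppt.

Salt balance: 1,767,000×33.8 + 2,234,000×S = 4,001,000×18.1
59,724,600 + 2,234,000·S = 72,418,100
S = (72,418,100 − 59,724,600) / 2,234,000 = 5.682 ppt

5.68 ppt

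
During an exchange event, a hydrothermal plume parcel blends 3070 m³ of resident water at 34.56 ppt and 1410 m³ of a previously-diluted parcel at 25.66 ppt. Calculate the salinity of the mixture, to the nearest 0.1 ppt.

31.8 ppt

Mass of salt is conserved:
salt = 3,070×34.56 + 1,410×25.66 = 106,099.2 + 36,180.6 = 142,279.8
volume = 3,070 + 1,410 = 4,480 m³
S = 142,279.8 / 4,480 = 31.759 ppt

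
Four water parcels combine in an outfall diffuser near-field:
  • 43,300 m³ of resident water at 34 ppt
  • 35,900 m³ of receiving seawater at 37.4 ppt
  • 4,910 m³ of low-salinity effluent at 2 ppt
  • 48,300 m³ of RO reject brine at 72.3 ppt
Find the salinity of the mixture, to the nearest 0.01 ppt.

47.71 ppt

Mass of salt is conserved:
salt = 43,300×34 + 35,900×37.4 + 4,910×2 + 48,300×72.3 = 1,472,200 + 1,342,660 + 9,820 + 3,492,090 = 6,316,770
volume = 43,300 + 35,900 + 4,910 + 48,300 = 132,410 m³
S = 6,316,770 / 132,410 = 47.7061 ppt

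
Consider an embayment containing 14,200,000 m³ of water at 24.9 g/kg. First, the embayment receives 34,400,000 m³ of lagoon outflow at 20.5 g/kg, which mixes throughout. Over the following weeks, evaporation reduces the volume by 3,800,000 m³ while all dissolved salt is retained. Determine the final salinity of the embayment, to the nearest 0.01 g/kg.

23.63 g/kg

After mixing: salt = 14,200,000×24.9 + 34,400,000×20.5 = 1,058,780,000; volume = 48,600,000 m³
After evaporation: salt unchanged = 1,058,780,000; volume = 48,600,000 − 3,800,000 = 44,800,000 m³
S = 1,058,780,000 / 44,800,000 = 23.6335 g/kg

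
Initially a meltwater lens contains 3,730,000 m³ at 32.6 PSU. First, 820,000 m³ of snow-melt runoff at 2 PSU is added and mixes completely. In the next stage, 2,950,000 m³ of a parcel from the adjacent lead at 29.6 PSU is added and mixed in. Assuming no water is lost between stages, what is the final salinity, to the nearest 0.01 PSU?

28.07 PSU

Mass of salt is conserved:
Initial salt = 3,730,000×32.6 = 121,598,000
After stage 1: salt = 121,598,000 + 820,000×2 = 123,238,000; volume = 4,550,000 m³; S = 27.085 PSU
After stage 2: salt = 123,238,000 + 2,950,000×29.6 = 210,558,000; volume = 7,500,000 m³
S = 210,558,000 / 7,500,000 = 28.0744 PSU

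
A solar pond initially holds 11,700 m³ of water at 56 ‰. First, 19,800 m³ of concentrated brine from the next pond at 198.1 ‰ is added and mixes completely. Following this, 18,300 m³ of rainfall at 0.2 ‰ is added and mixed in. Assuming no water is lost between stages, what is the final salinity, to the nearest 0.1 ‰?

Weighted by volume,
Initial salt = 11,700×56 = 655,200
After stage 1: salt = 655,200 + 19,800×198.1 = 4,577,580; volume = 31,500 m³; S = 145.32 ‰
After stage 2: salt = 4,577,580 + 18,300×0.2 = 4,581,240; volume = 49,800 m³
S = 4,581,240 / 49,800 = 91.9928 ‰

92.0 ‰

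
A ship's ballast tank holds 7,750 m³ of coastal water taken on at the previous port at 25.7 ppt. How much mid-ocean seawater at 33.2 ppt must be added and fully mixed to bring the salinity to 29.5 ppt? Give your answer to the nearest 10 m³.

7960 m³

Salt balance: 7,750×25.7 + V×33.2 = (7,750+V)×29.5
199,175 + 33.2V = 228,625 + 29.5V
29,450 = 3.7V
V = 7,959.46 m³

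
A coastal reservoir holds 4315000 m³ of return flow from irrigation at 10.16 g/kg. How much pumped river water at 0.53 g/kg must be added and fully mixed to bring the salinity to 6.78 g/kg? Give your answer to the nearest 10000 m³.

Salt balance: 4,315,000×10.16 + V×0.53 = (4,315,000+V)×6.78
43,840,400 + 0.53V = 29,255,700 + 6.78V
14,584,700 = 6.25V
V = 2,333,552 m³

2330000 m³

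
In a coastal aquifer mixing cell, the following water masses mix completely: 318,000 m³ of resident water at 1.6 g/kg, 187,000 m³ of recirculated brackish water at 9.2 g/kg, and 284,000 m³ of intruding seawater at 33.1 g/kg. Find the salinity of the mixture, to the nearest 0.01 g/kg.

14.74 g/kg

By conservation of dissolved salt,
salt = 318,000×1.6 + 187,000×9.2 + 284,000×33.1 = 508,800 + 1,720,400 + 9,400,400 = 11,629,600
volume = 318,000 + 187,000 + 284,000 = 789,000 m³
S = 11,629,600 / 789,000 = 14.7397 g/kg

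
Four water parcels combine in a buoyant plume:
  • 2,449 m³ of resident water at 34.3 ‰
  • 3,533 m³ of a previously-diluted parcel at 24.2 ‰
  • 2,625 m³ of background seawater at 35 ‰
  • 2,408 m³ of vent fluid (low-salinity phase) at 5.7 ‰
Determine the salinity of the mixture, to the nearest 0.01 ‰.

Mass of salt is conserved:
salt = 2,449×34.3 + 3,533×24.2 + 2,625×35 + 2,408×5.7 = 84,000.7 + 85,498.6 + 91,875 + 13,725.6 = 275,099.9
volume = 2,449 + 3,533 + 2,625 + 2,408 = 11,015 m³
S = 275,099.9 / 11,015 = 24.975 ‰

24.98 ‰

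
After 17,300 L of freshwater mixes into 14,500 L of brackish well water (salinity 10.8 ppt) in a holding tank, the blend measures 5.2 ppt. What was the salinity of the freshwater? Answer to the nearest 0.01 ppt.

0.51 ppt

Salt balance: 14,500×10.8 + 17,300×S = 31,800×5.2
156,600 + 17,300·S = 165,360
S = (165,360 − 156,600) / 17,300 = 0.5064 ppt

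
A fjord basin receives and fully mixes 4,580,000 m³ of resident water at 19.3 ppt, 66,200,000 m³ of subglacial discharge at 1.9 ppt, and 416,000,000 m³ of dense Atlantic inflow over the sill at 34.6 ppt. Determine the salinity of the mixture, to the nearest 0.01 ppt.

30.01 ppt

Salt balance:
salt = 4,580,000×19.3 + 66,200,000×1.9 + 416,000,000×34.6 = 88,394,000 + 125,780,000 + 14,393,600,000 = 14,607,774,000
volume = 4,580,000 + 66,200,000 + 416,000,000 = 486,780,000 m³
S = 14,607,774,000 / 486,780,000 = 30.009 ppt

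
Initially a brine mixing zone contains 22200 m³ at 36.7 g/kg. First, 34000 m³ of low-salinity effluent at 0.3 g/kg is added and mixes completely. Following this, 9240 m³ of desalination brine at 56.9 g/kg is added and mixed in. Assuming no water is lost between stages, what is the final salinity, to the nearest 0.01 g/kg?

Total salt / total volume:
Initial salt = 22,200×36.7 = 814,740
After stage 1: salt = 814,740 + 34,000×0.3 = 824,940; volume = 56,200 m³; S = 14.679 g/kg
After stage 2: salt = 824,940 + 9,240×56.9 = 1,350,696; volume = 65,440 m³
S = 1,350,696 / 65,440 = 20.6402 g/kg

20.64 g/kg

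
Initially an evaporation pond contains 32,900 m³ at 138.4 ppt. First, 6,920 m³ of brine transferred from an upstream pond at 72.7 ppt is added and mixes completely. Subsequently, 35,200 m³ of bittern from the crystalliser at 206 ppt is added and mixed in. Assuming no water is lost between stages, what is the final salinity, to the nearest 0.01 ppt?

164.06 ppt

Total salt / total volume:
Initial salt = 32,900×138.4 = 4,553,360
After stage 1: salt = 4,553,360 + 6,920×72.7 = 5,056,444; volume = 39,820 m³; S = 126.983 ppt
After stage 2: salt = 5,056,444 + 35,200×206 = 12,307,644; volume = 75,020 m³
S = 12,307,644 / 75,020 = 164.0582 ppt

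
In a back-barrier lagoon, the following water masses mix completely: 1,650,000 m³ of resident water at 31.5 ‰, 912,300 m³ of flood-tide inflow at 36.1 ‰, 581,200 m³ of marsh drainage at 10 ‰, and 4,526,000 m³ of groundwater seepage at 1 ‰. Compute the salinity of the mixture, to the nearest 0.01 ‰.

Conserving salt mass:
salt = 1,650,000×31.5 + 912,300×36.1 + 581,200×10 + 4,526,000×1 = 51,975,000 + 32,934,030 + 5,812,000 + 4,526,000 = 95,247,030
volume = 1,650,000 + 912,300 + 581,200 + 4,526,000 = 7,669,500 m³
S = 95,247,030 / 7,669,500 = 12.4189 ‰

12.42 ‰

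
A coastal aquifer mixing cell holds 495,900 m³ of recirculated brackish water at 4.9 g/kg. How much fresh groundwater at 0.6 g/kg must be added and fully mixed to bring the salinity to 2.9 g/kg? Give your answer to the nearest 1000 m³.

431000 m³

Salt balance: 495,900×4.9 + V×0.6 = (495,900+V)×2.9
2,429,910 + 0.6V = 1,438,110 + 2.9V
991,800 = 2.3V
V = 431,217.39 m³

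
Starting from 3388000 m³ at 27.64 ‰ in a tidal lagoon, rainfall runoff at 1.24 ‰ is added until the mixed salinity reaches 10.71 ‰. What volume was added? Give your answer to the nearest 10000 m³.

6060000 m³

Salt balance: 3,388,000×27.64 + V×1.24 = (3,388,000+V)×10.71
93,644,320 + 1.24V = 36,285,480 + 10.71V
57,358,840 = 9.47V
V = 6,056,899.68 m³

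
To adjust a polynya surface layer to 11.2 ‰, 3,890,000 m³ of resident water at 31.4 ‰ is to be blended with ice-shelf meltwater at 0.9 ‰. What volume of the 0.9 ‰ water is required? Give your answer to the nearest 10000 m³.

Salt balance: 3,890,000×31.4 + V×0.9 = (3,890,000+V)×11.2
122,146,000 + 0.9V = 43,568,000 + 11.2V
78,578,000 = 10.3V
V = 7,628,932.04 m³

7630000 m³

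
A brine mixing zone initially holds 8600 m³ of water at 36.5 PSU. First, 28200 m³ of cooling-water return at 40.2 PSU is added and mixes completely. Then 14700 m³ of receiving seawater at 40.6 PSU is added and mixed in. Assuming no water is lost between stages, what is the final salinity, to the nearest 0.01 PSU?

39.70 PSU

Mass of salt is conserved:
Initial salt = 8,600×36.5 = 313,900
After stage 1: salt = 313,900 + 28,200×40.2 = 1,447,540; volume = 36,800 m³; S = 39.335 PSU
After stage 2: salt = 1,447,540 + 14,700×40.6 = 2,044,360; volume = 51,500 m³
S = 2,044,360 / 51,500 = 39.6963 PSU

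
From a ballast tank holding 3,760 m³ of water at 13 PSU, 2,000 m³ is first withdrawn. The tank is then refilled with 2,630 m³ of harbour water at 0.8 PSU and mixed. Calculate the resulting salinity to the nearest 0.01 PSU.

5.69 PSU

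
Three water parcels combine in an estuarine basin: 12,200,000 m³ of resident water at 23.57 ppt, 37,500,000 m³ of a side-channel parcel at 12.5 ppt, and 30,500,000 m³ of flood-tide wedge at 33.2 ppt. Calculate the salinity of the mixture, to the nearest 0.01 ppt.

Conserving salt mass:
salt = 12,200,000×23.57 + 37,500,000×12.5 + 30,500,000×33.2 = 287,554,000 + 468,750,000 + 1,012,600,000 = 1,768,904,000
volume = 12,200,000 + 37,500,000 + 30,500,000 = 80,200,000 m³
S = 1,768,904,000 / 80,200,000 = 22.0562 ppt

22.06 ppt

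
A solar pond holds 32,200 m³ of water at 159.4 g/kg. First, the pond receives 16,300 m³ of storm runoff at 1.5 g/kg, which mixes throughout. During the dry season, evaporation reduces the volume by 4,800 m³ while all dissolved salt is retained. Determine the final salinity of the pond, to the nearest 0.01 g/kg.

118.01 g/kg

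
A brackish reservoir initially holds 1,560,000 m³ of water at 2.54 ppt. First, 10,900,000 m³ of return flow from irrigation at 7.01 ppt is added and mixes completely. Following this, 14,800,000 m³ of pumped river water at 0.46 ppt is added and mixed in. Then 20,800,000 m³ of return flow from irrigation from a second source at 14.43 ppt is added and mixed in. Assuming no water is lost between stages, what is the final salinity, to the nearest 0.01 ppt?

8.06 ppt

Mass of salt is conserved:
Initial salt = 1,560,000×2.54 = 3,962,400
After stage 1: salt = 3,962,400 + 10,900,000×7.01 = 80,371,400; volume = 12,460,000 m³; S = 6.45 ppt
After stage 2: salt = 80,371,400 + 14,800,000×0.46 = 87,179,400; volume = 27,260,000 m³; S = 3.198 ppt
After stage 3: salt = 87,179,400 + 20,800,000×14.43 = 387,323,400; volume = 48,060,000 m³
S = 387,323,400 / 48,060,000 = 8.0592 ppt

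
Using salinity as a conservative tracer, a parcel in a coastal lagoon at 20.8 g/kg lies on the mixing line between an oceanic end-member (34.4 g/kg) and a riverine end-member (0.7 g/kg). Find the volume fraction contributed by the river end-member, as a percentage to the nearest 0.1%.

40.4%

Let f be the freshwater fraction. Salt balance per unit volume:
f×0.7 + (1−f)×34.4 = 20.8
f = (34.4 − 20.8) / (34.4 − 0.7) = 13.6/33.7 = 0.4036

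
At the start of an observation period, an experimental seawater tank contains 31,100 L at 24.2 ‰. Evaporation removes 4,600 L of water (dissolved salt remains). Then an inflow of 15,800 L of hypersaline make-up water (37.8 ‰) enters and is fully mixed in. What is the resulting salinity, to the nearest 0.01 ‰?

31.91 ‰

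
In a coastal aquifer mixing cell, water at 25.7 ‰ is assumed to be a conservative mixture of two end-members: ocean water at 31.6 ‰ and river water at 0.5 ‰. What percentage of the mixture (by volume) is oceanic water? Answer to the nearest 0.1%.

81.0%

Let g be the oceanic fraction. Salt balance per unit volume:
g×31.6 + (1−g)×0.5 = 25.7
g = (25.7 − 0.5) / (31.6 − 0.5) = 25.2/31.1 = 0.8103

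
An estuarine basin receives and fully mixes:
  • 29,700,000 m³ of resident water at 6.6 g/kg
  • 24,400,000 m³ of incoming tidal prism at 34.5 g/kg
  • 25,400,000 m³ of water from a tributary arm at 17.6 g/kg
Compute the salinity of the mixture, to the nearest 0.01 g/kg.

Mass of salt is conserved:
salt = 29,700,000×6.6 + 24,400,000×34.5 + 25,400,000×17.6 = 196,020,000 + 841,800,000 + 447,040,000 = 1,484,860,000
volume = 29,700,000 + 24,400,000 + 25,400,000 = 79,500,000 m³
S = 1,484,860,000 / 79,500,000 = 18.6775 g/kg

18.68 g/kg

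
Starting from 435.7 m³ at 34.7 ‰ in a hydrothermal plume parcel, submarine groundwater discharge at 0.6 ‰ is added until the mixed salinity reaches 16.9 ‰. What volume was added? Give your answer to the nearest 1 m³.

Salt balance: 435.7×34.7 + V×0.6 = (435.7+V)×16.9
15,118.79 + 0.6V = 7,363.33 + 16.9V
7,755.46 = 16.3V
V = 475.8 m³

476 m³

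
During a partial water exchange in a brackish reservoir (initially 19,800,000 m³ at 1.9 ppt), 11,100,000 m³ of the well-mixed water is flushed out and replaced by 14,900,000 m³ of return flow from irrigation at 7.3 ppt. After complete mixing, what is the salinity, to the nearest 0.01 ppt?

5.31 ppt

Remaining after removal: 8,700,000 m³ at 1.9 ppt (salt = 16,530,000)
After addition: salt = 16,530,000 + 14,900,000×7.3 = 125,300,000; volume = 23,600,000 m³
S = 125,300,000 / 23,600,000 = 5.3093 ppt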